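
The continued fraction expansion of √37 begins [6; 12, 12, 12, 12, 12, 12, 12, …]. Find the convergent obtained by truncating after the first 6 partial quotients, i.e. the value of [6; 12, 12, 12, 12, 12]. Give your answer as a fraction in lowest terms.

1555849/255780

Start with 12.
12 + 1/(12/1) = 12 + 1/12 = 145/12
12 + 1/(145/12) = 12 + 12/145 = 1752/145
12 + 1/(1752/145) = 12 + 145/1752 = 21169/1752
12 + 1/(21169/1752) = 12 + 1752/21169 = 255780/21169
6 + 1/(255780/21169) = 6 + 21169/255780 = 1555849/255780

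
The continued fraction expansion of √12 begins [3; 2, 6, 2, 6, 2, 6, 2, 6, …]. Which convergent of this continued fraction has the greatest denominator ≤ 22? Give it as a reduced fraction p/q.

45/13

a_0 = 3: 3/1  (≤ bound)
a_1 = 2: 7/2  (≤ bound)
a_2 = 6: 45/13  (≤ bound)
a_3 = 2: 97/28  (> 22, stop)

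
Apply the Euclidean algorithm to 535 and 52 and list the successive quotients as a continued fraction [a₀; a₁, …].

535 ÷ 52 → quotient 10, remainder 15
52 ÷ 15 → quotient 3, remainder 7
15 ÷ 7 → quotient 2, remainder 1
7 ÷ 1 → quotient 7, remainder 0

[10; 3, 2, 7]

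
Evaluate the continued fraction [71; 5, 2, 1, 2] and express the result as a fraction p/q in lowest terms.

Start with 2.
1 + 1/(2/1) = 1 + 1/2 = 3/2
2 + 1/(3/2) = 2 + 2/3 = 8/3
5 + 1/(8/3) = 5 + 3/8 = 43/8
71 + 1/(43/8) = 71 + 8/43 = 3061/43

3061/43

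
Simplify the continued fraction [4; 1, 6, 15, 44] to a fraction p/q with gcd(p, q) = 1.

a_0 = 4: 4/1
a_1 = 1: 5/1
a_2 = 6: 34/7
a_3 = 15: 515/106
a_4 = 44: 22694/4671

22694/4671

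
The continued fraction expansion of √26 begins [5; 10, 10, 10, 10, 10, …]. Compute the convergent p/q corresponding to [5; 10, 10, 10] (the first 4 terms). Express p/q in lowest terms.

a_0 = 5: 5/1
a_1 = 10: 51/10
a_2 = 10: 515/101
a_3 = 10: 5201/1020

5201/1020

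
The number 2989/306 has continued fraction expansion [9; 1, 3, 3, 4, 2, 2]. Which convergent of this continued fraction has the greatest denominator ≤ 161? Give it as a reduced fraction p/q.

a_0 = 9: 9/1  (≤ bound)
a_1 = 1: 10/1  (≤ bound)
a_2 = 3: 39/4  (≤ bound)
a_3 = 3: 127/13  (≤ bound)
a_4 = 4: 547/56  (≤ bound)
a_5 = 2: 1221/125  (≤ bound)
a_6 = 2: 2989/306  (> 161, stop)

1221/125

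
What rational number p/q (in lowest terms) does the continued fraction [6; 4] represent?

Build up convergents one term at a time:
a_0 = 6: 6/1
a_1 = 4: 25/4

25/4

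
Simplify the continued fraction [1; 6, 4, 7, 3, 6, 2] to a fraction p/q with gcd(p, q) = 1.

Use the convergent recurrence hₖ = aₖ·hₖ₋₁ + hₖ₋₂ (and likewise for the denominators kₖ):
a_0 = 1: 1/1
a_1 = 6: 7/6
a_2 = 4: 29/25
a_3 = 7: 210/181
a_4 = 3: 659/568
a_5 = 6: 4164/3589
a_6 = 2: 8987/7746

8987/7746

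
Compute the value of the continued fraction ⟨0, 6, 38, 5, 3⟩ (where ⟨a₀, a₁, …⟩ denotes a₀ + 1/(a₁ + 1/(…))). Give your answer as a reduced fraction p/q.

a_0 = 0: 0/1
a_1 = 6: 1/6
a_2 = 38: 38/229
a_3 = 5: 191/1151
a_4 = 3: 611/3682

611/3682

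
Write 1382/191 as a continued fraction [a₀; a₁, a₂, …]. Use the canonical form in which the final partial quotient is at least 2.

⌊1382/191⌋ = 7, remainder 45
⌊191/45⌋ = 4, remainder 11
⌊45/11⌋ = 4, remainder 1
⌊11/1⌋ = 11, remainder 0

[7; 4, 4, 11]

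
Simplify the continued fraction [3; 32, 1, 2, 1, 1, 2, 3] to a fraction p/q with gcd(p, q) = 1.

Start with 3.
2 + 1/(3/1) = 2 + 1/3 = 7/3
1 + 1/(7/3) = 1 + 3/7 = 10/7
1 + 1/(10/7) = 1 + 7/10 = 17/10
2 + 1/(17/10) = 2 + 10/17 = 44/17
1 + 1/(44/17) = 1 + 17/44 = 61/44
32 + 1/(61/44) = 32 + 44/61 = 1996/61
3 + 1/(1996/61) = 3 + 61/1996 = 6049/1996

6049/1996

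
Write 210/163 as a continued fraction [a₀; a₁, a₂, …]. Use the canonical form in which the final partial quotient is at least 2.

Apply division with remainder until the remainder is 0:
210 = 1·163 + 47, so a_0 = 1
163 = 3·47 + 22, so a_1 = 3
47 = 2·22 + 3, so a_2 = 2
22 = 7·3 + 1, so a_3 = 7
3 = 3·1 + 0, so a_4 = 3

[1; 3, 2, 7, 3]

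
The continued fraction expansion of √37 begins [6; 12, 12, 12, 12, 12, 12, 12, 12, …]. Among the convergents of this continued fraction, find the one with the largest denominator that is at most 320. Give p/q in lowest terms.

882/145

a_0 = 6: 6/1  (≤ bound)
a_1 = 12: 73/12  (≤ bound)
a_2 = 12: 882/145  (≤ bound)
a_3 = 12: 10657/1752  (> 320, stop)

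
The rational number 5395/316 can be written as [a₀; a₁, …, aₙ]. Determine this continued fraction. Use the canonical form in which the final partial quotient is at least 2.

5395 ÷ 316 → quotient 17, remainder 23
316 ÷ 23 → quotient 13, remainder 17
23 ÷ 17 → quotient 1, remainder 6
17 ÷ 6 → quotient 2, remainder 5
6 ÷ 5 → quotient 1, remainder 1
5 ÷ 1 → quotient 5, remainder 0

[17; 13, 1, 2, 1, 5]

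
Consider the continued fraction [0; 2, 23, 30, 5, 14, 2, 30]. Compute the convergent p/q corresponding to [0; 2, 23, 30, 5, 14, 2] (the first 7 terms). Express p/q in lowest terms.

Work from the innermost term outward:
Start with 2.
14 + 1/(2/1) = 14 + 1/2 = 29/2
5 + 1/(29/2) = 5 + 2/29 = 147/29
30 + 1/(147/29) = 30 + 29/147 = 4439/147
23 + 1/(4439/147) = 23 + 147/4439 = 102244/4439
2 + 1/(102244/4439) = 2 + 4439/102244 = 208927/102244
0 + 1/(208927/102244) = 0 + 102244/208927 = 102244/208927

102244/208927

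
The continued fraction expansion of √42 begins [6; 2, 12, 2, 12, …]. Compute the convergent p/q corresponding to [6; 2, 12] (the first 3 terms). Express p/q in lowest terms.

162/25

Work from the innermost term outward:
Start with 12.
2 + 1/(12/1) = 2 + 1/12 = 25/12
6 + 1/(25/12) = 6 + 12/25 = 162/25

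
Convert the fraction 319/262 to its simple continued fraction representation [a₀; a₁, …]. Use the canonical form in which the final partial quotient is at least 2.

319 = 1·262 + 57, so a_0 = 1
262 = 4·57 + 34, so a_1 = 4
57 = 1·34 + 23, so a_2 = 1
34 = 1·23 + 11, so a_3 = 1
23 = 2·11 + 1, so a_4 = 2
11 = 11·1 + 0, so a_5 = 11

[1; 4, 1, 1, 2, 11]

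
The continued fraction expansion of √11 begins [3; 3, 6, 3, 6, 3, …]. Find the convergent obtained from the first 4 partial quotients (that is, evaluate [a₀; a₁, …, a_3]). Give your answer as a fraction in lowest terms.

Use the convergent recurrence hₖ = aₖ·hₖ₋₁ + hₖ₋₂ (and likewise for the denominators kₖ):
a_0 = 3: 3/1
a_1 = 3: 10/3
a_2 = 6: 63/19
a_3 = 3: 199/60

199/60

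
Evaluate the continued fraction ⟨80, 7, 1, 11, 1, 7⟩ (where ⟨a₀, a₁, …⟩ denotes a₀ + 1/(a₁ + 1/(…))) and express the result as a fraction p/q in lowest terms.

65383/816

Start with 7.
1 + 1/(7/1) = 1 + 1/7 = 8/7
11 + 1/(8/7) = 11 + 7/8 = 95/8
1 + 1/(95/8) = 1 + 8/95 = 103/95
7 + 1/(103/95) = 7 + 95/103 = 816/103
80 + 1/(816/103) = 80 + 103/816 = 65383/816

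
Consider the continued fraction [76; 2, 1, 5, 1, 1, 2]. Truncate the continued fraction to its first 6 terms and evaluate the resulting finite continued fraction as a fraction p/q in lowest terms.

a_0 = 76: 76/1
a_1 = 2: 153/2
a_2 = 1: 229/3
a_3 = 5: 1298/17
a_4 = 1: 1527/20
a_5 = 1: 2825/37

2825/37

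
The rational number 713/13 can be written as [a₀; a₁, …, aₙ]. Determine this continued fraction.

⌊713/13⌋ = 54, remainder 11
⌊13/11⌋ = 1, remainder 2
⌊11/2⌋ = 5, remainder 1
⌊2/1⌋ = 2, remainder 0

[54; 1, 5, 2]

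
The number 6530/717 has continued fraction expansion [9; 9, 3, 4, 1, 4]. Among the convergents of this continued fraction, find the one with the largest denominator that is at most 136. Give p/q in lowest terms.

a_0 = 9: 9/1  (≤ bound)
a_1 = 9: 82/9  (≤ bound)
a_2 = 3: 255/28  (≤ bound)
a_3 = 4: 1102/121  (≤ bound)
a_4 = 1: 1357/149  (> 136, stop)

1102/121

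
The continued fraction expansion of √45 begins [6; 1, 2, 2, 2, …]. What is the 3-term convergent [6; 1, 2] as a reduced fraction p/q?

a_0 = 6: 6/1
a_1 = 1: 7/1
a_2 = 2: 20/3

20/3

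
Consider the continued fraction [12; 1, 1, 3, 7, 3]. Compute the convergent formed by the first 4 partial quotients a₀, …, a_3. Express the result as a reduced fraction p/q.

88/7

Use the convergent recurrence hₖ = aₖ·hₖ₋₁ + hₖ₋₂ (and likewise for the denominators kₖ):
a_0 = 12: 12/1
a_1 = 1: 13/1
a_2 = 1: 25/2
a_3 = 3: 88/7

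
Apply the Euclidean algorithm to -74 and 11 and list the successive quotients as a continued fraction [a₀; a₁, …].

[-7; 3, 1, 2]

-74 = -7·11 + 3, so a_0 = -7
11 = 3·3 + 2, so a_1 = 3
3 = 1·2 + 1, so a_2 = 1
2 = 2·1 + 0, so a_3 = 2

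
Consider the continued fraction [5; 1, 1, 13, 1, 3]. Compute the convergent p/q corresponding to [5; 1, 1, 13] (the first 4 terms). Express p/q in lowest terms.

149/27

a_0 = 5: 5/1
a_1 = 1: 6/1
a_2 = 1: 11/2
a_3 = 13: 149/27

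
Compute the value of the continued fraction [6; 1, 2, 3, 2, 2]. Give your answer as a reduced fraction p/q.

375/56

a_0 = 6: 6/1
a_1 = 1: 7/1
a_2 = 2: 20/3
a_3 = 3: 67/10
a_4 = 2: 154/23
a_5 = 2: 375/56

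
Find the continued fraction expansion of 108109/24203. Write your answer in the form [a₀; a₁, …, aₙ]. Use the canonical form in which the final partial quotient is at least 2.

[4; 2, 7, 47, 3, 11]

Repeatedly divide and take the remainder:
108109 ÷ 24203 → quotient 4, remainder 11297
24203 ÷ 11297 → quotient 2, remainder 1609
11297 ÷ 1609 → quotient 7, remainder 34
1609 ÷ 34 → quotient 47, remainder 11
34 ÷ 11 → quotient 3, remainder 1
11 ÷ 1 → quotient 11, remainder 0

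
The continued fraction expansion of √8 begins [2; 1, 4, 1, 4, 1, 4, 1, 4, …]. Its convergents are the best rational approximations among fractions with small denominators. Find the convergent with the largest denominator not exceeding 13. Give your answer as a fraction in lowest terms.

List convergents until the denominator exceeds the bound:
a_0 = 2: 2/1  (≤ bound)
a_1 = 1: 3/1  (≤ bound)
a_2 = 4: 14/5  (≤ bound)
a_3 = 1: 17/6  (≤ bound)
a_4 = 4: 82/29  (> 13, stop)

17/6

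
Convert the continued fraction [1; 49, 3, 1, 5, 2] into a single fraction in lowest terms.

Compute successive convergents:
a_0 = 1: 1/1
a_1 = 49: 50/49
a_2 = 3: 151/148
a_3 = 1: 201/197
a_4 = 5: 1156/1133
a_5 = 2: 2513/2463

2513/2463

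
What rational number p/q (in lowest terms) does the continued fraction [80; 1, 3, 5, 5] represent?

8803/109

Build up convergents one term at a time:
a_0 = 80: 80/1
a_1 = 1: 81/1
a_2 = 3: 323/4
a_3 = 5: 1696/21
a_4 = 5: 8803/109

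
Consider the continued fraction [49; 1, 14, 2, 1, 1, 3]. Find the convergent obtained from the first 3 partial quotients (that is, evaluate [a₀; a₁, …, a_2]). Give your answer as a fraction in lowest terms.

Use the convergent recurrence hₖ = aₖ·hₖ₋₁ + hₖ₋₂ (and likewise for the denominators kₖ):
a_0 = 49: 49/1
a_1 = 1: 50/1
a_2 = 14: 749/15

749/15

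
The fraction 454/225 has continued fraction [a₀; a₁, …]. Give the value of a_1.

Apply division with remainder until the remainder is 0:
454 ÷ 225 → quotient 2, remainder 4
225 ÷ 4 → quotient 56, remainder 1

56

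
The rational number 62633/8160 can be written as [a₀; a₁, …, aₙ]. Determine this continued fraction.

[7; 1, 2, 12, 11, 1, 1, 9]

Run the Euclidean algorithm, recording each quotient:
⌊62633/8160⌋ = 7, remainder 5513
⌊8160/5513⌋ = 1, remainder 2647
⌊5513/2647⌋ = 2, remainder 219
⌊2647/219⌋ = 12, remainder 19
⌊219/19⌋ = 11, remainder 10
⌊19/10⌋ = 1, remainder 9
⌊10/9⌋ = 1, remainder 1
⌊9/1⌋ = 9, remainder 0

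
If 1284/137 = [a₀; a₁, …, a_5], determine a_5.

3

Run the Euclidean algorithm, recording each quotient:
1284 = 9·137 + 51, so a_0 = 9
137 = 2·51 + 35, so a_1 = 2
51 = 1·35 + 16, so a_2 = 1
35 = 2·16 + 3, so a_3 = 2
16 = 5·3 + 1, so a_4 = 5
3 = 3·1 + 0, so a_5 = 3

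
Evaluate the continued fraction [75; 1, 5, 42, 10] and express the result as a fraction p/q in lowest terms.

a_0 = 75: 75/1
a_1 = 1: 76/1
a_2 = 5: 455/6
a_3 = 42: 19186/253
a_4 = 10: 192315/2536

192315/2536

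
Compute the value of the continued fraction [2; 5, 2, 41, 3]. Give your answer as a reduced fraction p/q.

3009/1379

Use the convergent recurrence hₖ = aₖ·hₖ₋₁ + hₖ₋₂ (and likewise for the denominators kₖ):
a_0 = 2: 2/1
a_1 = 5: 11/5
a_2 = 2: 24/11
a_3 = 41: 995/456
a_4 = 3: 3009/1379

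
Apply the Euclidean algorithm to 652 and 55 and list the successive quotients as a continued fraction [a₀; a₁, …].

[11; 1, 5, 1, 7]

Repeatedly divide and take the remainder:
⌊652/55⌋ = 11, remainder 47
⌊55/47⌋ = 1, remainder 8
⌊47/8⌋ = 5, remainder 7
⌊8/7⌋ = 1, remainder 1
⌊7/1⌋ = 7, remainder 0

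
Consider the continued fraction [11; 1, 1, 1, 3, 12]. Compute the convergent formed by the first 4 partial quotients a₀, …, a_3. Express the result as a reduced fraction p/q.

35/3

Build up convergents one term at a time:
a_0 = 11: 11/1
a_1 = 1: 12/1
a_2 = 1: 23/2
a_3 = 1: 35/3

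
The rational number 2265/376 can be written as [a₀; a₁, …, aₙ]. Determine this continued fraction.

2265 ÷ 376 → quotient 6, remainder 9
376 ÷ 9 → quotient 41, remainder 7
9 ÷ 7 → quotient 1, remainder 2
7 ÷ 2 → quotient 3, remainder 1
2 ÷ 1 → quotient 2, remainder 0

[6; 41, 1, 3, 2]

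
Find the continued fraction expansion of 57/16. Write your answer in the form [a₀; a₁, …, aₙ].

[3; 1, 1, 3, 2]

57 ÷ 16 → quotient 3, remainder 9
16 ÷ 9 → quotient 1, remainder 7
9 ÷ 7 → quotient 1, remainder 2
7 ÷ 2 → quotient 3, remainder 1
2 ÷ 1 → quotient 2, remainder 0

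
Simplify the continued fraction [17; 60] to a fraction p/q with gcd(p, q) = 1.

Starting at the tail and folding back:
Start with 60.
17 + 1/(60/1) = 17 + 1/60 = 1021/60

1021/60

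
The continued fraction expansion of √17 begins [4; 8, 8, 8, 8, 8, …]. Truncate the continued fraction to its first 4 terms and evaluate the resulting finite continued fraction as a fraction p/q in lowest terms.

a_0 = 4: 4/1
a_1 = 8: 33/8
a_2 = 8: 268/65
a_3 = 8: 2177/528

2177/528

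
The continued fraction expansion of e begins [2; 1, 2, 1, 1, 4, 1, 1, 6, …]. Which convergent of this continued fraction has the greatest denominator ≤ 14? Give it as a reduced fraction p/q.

19/7

List convergents until the denominator exceeds the bound:
a_0 = 2: 2/1  (≤ bound)
a_1 = 1: 3/1  (≤ bound)
a_2 = 2: 8/3  (≤ bound)
a_3 = 1: 11/4  (≤ bound)
a_4 = 1: 19/7  (≤ bound)
a_5 = 4: 87/32  (> 14, stop)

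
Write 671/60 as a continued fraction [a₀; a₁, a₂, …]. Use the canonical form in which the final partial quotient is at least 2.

Run the Euclidean algorithm, recording each quotient:
671 = 11·60 + 11, so a_0 = 11
60 = 5·11 + 5, so a_1 = 5
11 = 2·5 + 1, so a_2 = 2
5 = 5·1 + 0, so a_3 = 5

[11; 5, 2, 5]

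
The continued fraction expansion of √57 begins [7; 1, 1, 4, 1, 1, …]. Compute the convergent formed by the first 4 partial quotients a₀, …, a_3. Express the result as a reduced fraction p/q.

Start with 4.
1 + 1/(4/1) = 1 + 1/4 = 5/4
1 + 1/(5/4) = 1 + 4/5 = 9/5
7 + 1/(9/5) = 7 + 5/9 = 68/9

68/9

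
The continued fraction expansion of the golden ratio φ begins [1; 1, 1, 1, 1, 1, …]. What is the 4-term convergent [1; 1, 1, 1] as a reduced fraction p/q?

Compute successive convergents:
a_0 = 1: 1/1
a_1 = 1: 2/1
a_2 = 1: 3/2
a_3 = 1: 5/3

5/3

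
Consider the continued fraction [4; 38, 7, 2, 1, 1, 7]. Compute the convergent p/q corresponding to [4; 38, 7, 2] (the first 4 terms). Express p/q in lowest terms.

2303/572

a_0 = 4: 4/1
a_1 = 38: 153/38
a_2 = 7: 1075/267
a_3 = 2: 2303/572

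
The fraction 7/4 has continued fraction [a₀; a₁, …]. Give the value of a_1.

7 ÷ 4 → quotient 1, remainder 3
4 ÷ 3 → quotient 1, remainder 1

1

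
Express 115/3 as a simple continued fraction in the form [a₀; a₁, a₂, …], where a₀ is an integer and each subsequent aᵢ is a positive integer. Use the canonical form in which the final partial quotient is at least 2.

Run the Euclidean algorithm, recording each quotient:
115 = 38·3 + 1, so a_0 = 38
3 = 3·1 + 0, so a_1 = 3

[38; 3]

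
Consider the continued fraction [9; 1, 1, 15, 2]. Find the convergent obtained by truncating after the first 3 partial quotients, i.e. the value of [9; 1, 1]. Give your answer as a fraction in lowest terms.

19/2

a_0 = 9: 9/1
a_1 = 1: 10/1
a_2 = 1: 19/2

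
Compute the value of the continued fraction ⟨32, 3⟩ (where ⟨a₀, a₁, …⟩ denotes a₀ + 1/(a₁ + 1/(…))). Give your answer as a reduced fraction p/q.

Starting at the tail and folding back:
Start with 3.
32 + 1/(3/1) = 32 + 1/3 = 97/3

97/3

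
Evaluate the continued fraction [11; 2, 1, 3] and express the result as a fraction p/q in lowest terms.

a_0 = 11: 11/1
a_1 = 2: 23/2
a_2 = 1: 34/3
a_3 = 3: 125/11

125/11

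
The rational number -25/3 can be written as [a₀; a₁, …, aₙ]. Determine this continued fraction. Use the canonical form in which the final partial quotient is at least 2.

-25 = -9·3 + 2, so a_0 = -9
3 = 1·2 + 1, so a_1 = 1
2 = 2·1 + 0, so a_2 = 2

[-9; 1, 2]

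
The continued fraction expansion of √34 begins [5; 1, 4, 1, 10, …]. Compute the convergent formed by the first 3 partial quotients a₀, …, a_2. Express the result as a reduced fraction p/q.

Build up convergents one term at a time:
a_0 = 5: 5/1
a_1 = 1: 6/1
a_2 = 4: 29/5

29/5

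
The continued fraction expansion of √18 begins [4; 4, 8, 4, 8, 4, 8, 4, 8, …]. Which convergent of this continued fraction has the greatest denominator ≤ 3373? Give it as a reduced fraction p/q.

4756/1121

a_0 = 4: 4/1  (≤ bound)
a_1 = 4: 17/4  (≤ bound)
a_2 = 8: 140/33  (≤ bound)
a_3 = 4: 577/136  (≤ bound)
a_4 = 8: 4756/1121  (≤ bound)
a_5 = 4: 19601/4620  (> 3373, stop)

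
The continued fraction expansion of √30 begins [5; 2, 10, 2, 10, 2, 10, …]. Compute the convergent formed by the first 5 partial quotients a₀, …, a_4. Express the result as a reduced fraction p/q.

2525/461

Start with 10.
2 + 1/(10/1) = 2 + 1/10 = 21/10
10 + 1/(21/10) = 10 + 10/21 = 220/21
2 + 1/(220/21) = 2 + 21/220 = 461/220
5 + 1/(461/220) = 5 + 220/461 = 2525/461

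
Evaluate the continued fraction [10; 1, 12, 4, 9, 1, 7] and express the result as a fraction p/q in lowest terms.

Use the convergent recurrence hₖ = aₖ·hₖ₋₁ + hₖ₋₂ (and likewise for the denominators kₖ):
a_0 = 10: 10/1
a_1 = 1: 11/1
a_2 = 12: 142/13
a_3 = 4: 579/53
a_4 = 9: 5353/490
a_5 = 1: 5932/543
a_6 = 7: 46877/4291

46877/4291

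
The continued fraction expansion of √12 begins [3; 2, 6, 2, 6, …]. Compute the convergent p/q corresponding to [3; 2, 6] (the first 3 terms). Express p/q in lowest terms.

Collapse the nested fraction from the inside out:
Start with 6.
2 + 1/(6/1) = 2 + 1/6 = 13/6
3 + 1/(13/6) = 3 + 6/13 = 45/13

45/13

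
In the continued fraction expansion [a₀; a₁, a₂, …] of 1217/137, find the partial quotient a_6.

2

Apply division with remainder until the remainder is 0:
1217 ÷ 137 → quotient 8, remainder 121
137 ÷ 121 → quotient 1, remainder 16
121 ÷ 16 → quotient 7, remainder 9
16 ÷ 9 → quotient 1, remainder 7
9 ÷ 7 → quotient 1, remainder 2
7 ÷ 2 → quotient 3, remainder 1
2 ÷ 1 → quotient 2, remainder 0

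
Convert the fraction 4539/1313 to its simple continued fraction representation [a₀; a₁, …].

4539 ÷ 1313 → quotient 3, remainder 600
1313 ÷ 600 → quotient 2, remainder 113
600 ÷ 113 → quotient 5, remainder 35
113 ÷ 35 → quotient 3, remainder 8
35 ÷ 8 → quotient 4, remainder 3
8 ÷ 3 → quotient 2, remainder 2
3 ÷ 2 → quotient 1, remainder 1
2 ÷ 1 → quotient 2, remainder 0

[3; 2, 5, 3, 4, 2, 1, 2]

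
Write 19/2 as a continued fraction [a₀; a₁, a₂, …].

19 ÷ 2 → quotient 9, remainder 1
2 ÷ 1 → quotient 2, remainder 0

[9; 2]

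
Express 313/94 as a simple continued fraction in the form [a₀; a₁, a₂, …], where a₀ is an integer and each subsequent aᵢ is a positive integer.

313 ÷ 94 → quotient 3, remainder 31
94 ÷ 31 → quotient 3, remainder 1
31 ÷ 1 → quotient 31, remainder 0

[3; 3, 31]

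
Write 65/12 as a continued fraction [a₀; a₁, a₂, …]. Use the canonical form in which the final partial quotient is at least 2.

[5; 2, 2, 2]

65 ÷ 12 → quotient 5, remainder 5
12 ÷ 5 → quotient 2, remainder 2
5 ÷ 2 → quotient 2, remainder 1
2 ÷ 1 → quotient 2, remainder 0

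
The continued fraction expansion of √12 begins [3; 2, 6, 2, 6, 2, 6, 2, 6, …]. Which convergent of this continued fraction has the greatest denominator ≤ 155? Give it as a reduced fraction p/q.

a_0 = 3: 3/1  (≤ bound)
a_1 = 2: 7/2  (≤ bound)
a_2 = 6: 45/13  (≤ bound)
a_3 = 2: 97/28  (≤ bound)
a_4 = 6: 627/181  (> 155, stop)

97/28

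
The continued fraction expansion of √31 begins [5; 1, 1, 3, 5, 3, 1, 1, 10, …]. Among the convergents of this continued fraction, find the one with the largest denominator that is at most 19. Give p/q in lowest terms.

a_0 = 5: 5/1  (≤ bound)
a_1 = 1: 6/1  (≤ bound)
a_2 = 1: 11/2  (≤ bound)
a_3 = 3: 39/7  (≤ bound)
a_4 = 5: 206/37  (> 19, stop)

39/7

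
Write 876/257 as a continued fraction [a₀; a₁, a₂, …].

Repeatedly divide and take the remainder:
⌊876/257⌋ = 3, remainder 105
⌊257/105⌋ = 2, remainder 47
⌊105/47⌋ = 2, remainder 11
⌊47/11⌋ = 4, remainder 3
⌊11/3⌋ = 3, remainder 2
⌊3/2⌋ = 1, remainder 1
⌊2/1⌋ = 2, remainder 0

[3; 2, 2, 4, 3, 1, 2]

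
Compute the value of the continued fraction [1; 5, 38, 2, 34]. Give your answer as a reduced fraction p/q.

16005/13349

Build up convergents one term at a time:
a_0 = 1: 1/1
a_1 = 5: 6/5
a_2 = 38: 229/191
a_3 = 2: 464/387
a_4 = 34: 16005/13349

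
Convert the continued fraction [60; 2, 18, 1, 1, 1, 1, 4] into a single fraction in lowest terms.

Start with 4.
1 + 1/(4/1) = 1 + 1/4 = 5/4
1 + 1/(5/4) = 1 + 4/5 = 9/5
1 + 1/(9/5) = 1 + 5/9 = 14/9
1 + 1/(14/9) = 1 + 9/14 = 23/14
18 + 1/(23/14) = 18 + 14/23 = 428/23
2 + 1/(428/23) = 2 + 23/428 = 879/428
60 + 1/(879/428) = 60 + 428/879 = 53168/879

53168/879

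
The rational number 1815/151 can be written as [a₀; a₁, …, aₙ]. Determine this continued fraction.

[12; 50, 3]

Apply division with remainder until the remainder is 0:
⌊1815/151⌋ = 12, remainder 3
⌊151/3⌋ = 50, remainder 1
⌊3/1⌋ = 3, remainder 0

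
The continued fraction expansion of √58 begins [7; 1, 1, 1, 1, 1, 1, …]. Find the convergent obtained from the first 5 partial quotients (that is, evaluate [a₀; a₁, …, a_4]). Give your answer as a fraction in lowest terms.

38/5

a_0 = 7: 7/1
a_1 = 1: 8/1
a_2 = 1: 15/2
a_3 = 1: 23/3
a_4 = 1: 38/5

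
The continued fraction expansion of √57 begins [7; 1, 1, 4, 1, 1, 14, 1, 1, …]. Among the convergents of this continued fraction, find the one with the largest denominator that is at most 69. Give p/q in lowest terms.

a_0 = 7: 7/1  (≤ bound)
a_1 = 1: 8/1  (≤ bound)
a_2 = 1: 15/2  (≤ bound)
a_3 = 4: 68/9  (≤ bound)
a_4 = 1: 83/11  (≤ bound)
a_5 = 1: 151/20  (≤ bound)
a_6 = 14: 2197/291  (> 69, stop)

151/20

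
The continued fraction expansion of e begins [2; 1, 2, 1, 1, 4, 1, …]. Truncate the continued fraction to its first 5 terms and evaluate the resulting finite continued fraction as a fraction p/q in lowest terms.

19/7

a_0 = 2: 2/1
a_1 = 1: 3/1
a_2 = 2: 8/3
a_3 = 1: 11/4
a_4 = 1: 19/7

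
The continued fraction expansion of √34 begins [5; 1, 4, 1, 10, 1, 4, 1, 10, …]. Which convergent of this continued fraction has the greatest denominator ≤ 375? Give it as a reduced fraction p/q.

2035/349

a_0 = 5: 5/1  (≤ bound)
a_1 = 1: 6/1  (≤ bound)
a_2 = 4: 29/5  (≤ bound)
a_3 = 1: 35/6  (≤ bound)
a_4 = 10: 379/65  (≤ bound)
a_5 = 1: 414/71  (≤ bound)
a_6 = 4: 2035/349  (≤ bound)
a_7 = 1: 2449/420  (> 375, stop)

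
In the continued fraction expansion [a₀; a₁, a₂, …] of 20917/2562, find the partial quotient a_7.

Run the Euclidean algorithm, recording each quotient:
20917 ÷ 2562 → quotient 8, remainder 421
2562 ÷ 421 → quotient 6, remainder 36
421 ÷ 36 → quotient 11, remainder 25
36 ÷ 25 → quotient 1, remainder 11
25 ÷ 11 → quotient 2, remainder 3
11 ÷ 3 → quotient 3, remainder 2
3 ÷ 2 → quotient 1, remainder 1
2 ÷ 1 → quotient 2, remainder 0

2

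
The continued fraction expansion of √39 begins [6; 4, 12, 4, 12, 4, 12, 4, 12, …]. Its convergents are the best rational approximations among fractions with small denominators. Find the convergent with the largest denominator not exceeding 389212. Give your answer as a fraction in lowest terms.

764394/122401

a_0 = 6: 6/1  (≤ bound)
a_1 = 4: 25/4  (≤ bound)
a_2 = 12: 306/49  (≤ bound)
a_3 = 4: 1249/200  (≤ bound)
a_4 = 12: 15294/2449  (≤ bound)
a_5 = 4: 62425/9996  (≤ bound)
a_6 = 12: 764394/122401  (≤ bound)
a_7 = 4: 3120001/499600  (> 389212, stop)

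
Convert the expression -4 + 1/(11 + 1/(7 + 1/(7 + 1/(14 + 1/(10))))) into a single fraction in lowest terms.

-310148/79317

Start with 10.
14 + 1/(10/1) = 14 + 1/10 = 141/10
7 + 1/(141/10) = 7 + 10/141 = 997/141
7 + 1/(997/141) = 7 + 141/997 = 7120/997
11 + 1/(7120/997) = 11 + 997/7120 = 79317/7120
-4 + 1/(79317/7120) = -4 + 7120/79317 = -310148/79317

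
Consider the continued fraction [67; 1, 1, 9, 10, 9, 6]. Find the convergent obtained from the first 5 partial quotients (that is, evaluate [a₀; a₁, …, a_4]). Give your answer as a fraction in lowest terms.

Build up convergents one term at a time:
a_0 = 67: 67/1
a_1 = 1: 68/1
a_2 = 1: 135/2
a_3 = 9: 1283/19
a_4 = 10: 12965/192

12965/192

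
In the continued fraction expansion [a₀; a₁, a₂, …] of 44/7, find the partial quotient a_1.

Apply division with remainder until the remainder is 0:
⌊44/7⌋ = 6, remainder 2
⌊7/2⌋ = 3, remainder 1

3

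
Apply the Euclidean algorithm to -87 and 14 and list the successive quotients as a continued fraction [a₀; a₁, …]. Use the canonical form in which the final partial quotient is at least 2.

[-7; 1, 3, 1, 2]

⌊-87/14⌋ = -7, remainder 11
⌊14/11⌋ = 1, remainder 3
⌊11/3⌋ = 3, remainder 2
⌊3/2⌋ = 1, remainder 1
⌊2/1⌋ = 2, remainder 0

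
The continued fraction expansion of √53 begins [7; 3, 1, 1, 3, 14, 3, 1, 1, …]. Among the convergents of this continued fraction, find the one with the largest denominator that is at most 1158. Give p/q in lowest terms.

List convergents until the denominator exceeds the bound:
a_0 = 7: 7/1  (≤ bound)
a_1 = 3: 22/3  (≤ bound)
a_2 = 1: 29/4  (≤ bound)
a_3 = 1: 51/7  (≤ bound)
a_4 = 3: 182/25  (≤ bound)
a_5 = 14: 2599/357  (≤ bound)
a_6 = 3: 7979/1096  (≤ bound)
a_7 = 1: 10578/1453  (> 1158, stop)

7979/1096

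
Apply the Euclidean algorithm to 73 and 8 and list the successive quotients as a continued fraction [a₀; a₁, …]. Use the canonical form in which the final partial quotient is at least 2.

[9; 8]

⌊73/8⌋ = 9, remainder 1
⌊8/1⌋ = 8, remainder 0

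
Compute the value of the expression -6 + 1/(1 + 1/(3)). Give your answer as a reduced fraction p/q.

-21/4

a_0 = -6: -6/1
a_1 = 1: -5/1
a_2 = 3: -21/4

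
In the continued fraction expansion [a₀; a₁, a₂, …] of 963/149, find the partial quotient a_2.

6

⌊963/149⌋ = 6, remainder 69
⌊149/69⌋ = 2, remainder 11
⌊69/11⌋ = 6, remainder 3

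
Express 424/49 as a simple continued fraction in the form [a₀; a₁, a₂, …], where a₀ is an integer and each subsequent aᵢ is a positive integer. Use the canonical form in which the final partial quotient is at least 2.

[8; 1, 1, 1, 7, 2]

Run the Euclidean algorithm, recording each quotient:
⌊424/49⌋ = 8, remainder 32
⌊49/32⌋ = 1, remainder 17
⌊32/17⌋ = 1, remainder 15
⌊17/15⌋ = 1, remainder 2
⌊15/2⌋ = 7, remainder 1
⌊2/1⌋ = 2, remainder 0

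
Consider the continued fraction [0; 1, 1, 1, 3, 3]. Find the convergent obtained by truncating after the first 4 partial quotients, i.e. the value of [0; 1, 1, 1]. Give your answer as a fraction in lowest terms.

Compute successive convergents:
a_0 = 0: 0/1
a_1 = 1: 1/1
a_2 = 1: 1/2
a_3 = 1: 2/3

2/3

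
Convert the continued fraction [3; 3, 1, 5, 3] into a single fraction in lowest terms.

Start with 3.
5 + 1/(3/1) = 5 + 1/3 = 16/3
1 + 1/(16/3) = 1 + 3/16 = 19/16
3 + 1/(19/16) = 3 + 16/19 = 73/19
3 + 1/(73/19) = 3 + 19/73 = 238/73

238/73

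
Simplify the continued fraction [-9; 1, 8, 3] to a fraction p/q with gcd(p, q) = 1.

Start with 3.
8 + 1/(3/1) = 8 + 1/3 = 25/3
1 + 1/(25/3) = 1 + 3/25 = 28/25
-9 + 1/(28/25) = -9 + 25/28 = -227/28

-227/28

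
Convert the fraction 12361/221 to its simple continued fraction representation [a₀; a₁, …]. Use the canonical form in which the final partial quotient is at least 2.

Apply division with remainder until the remainder is 0:
⌊12361/221⌋ = 55, remainder 206
⌊221/206⌋ = 1, remainder 15
⌊206/15⌋ = 13, remainder 11
⌊15/11⌋ = 1, remainder 4
⌊11/4⌋ = 2, remainder 3
⌊4/3⌋ = 1, remainder 1
⌊3/1⌋ = 3, remainder 0

[55; 1, 13, 1, 2, 1, 3]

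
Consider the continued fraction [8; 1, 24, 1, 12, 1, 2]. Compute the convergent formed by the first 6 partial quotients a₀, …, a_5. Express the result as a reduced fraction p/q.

a_0 = 8: 8/1
a_1 = 1: 9/1
a_2 = 24: 224/25
a_3 = 1: 233/26
a_4 = 12: 3020/337
a_5 = 1: 3253/363

3253/363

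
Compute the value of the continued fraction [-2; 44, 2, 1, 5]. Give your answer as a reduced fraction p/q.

-1491/754

Start with 5.
1 + 1/(5/1) = 1 + 1/5 = 6/5
2 + 1/(6/5) = 2 + 5/6 = 17/6
44 + 1/(17/6) = 44 + 6/17 = 754/17
-2 + 1/(754/17) = -2 + 17/754 = -1491/754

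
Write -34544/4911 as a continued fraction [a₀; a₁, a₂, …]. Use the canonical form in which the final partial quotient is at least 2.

[-8; 1, 28, 2, 2, 5, 6]

⌊-34544/4911⌋ = -8, remainder 4744
⌊4911/4744⌋ = 1, remainder 167
⌊4744/167⌋ = 28, remainder 68
⌊167/68⌋ = 2, remainder 31
⌊68/31⌋ = 2, remainder 6
⌊31/6⌋ = 5, remainder 1
⌊6/1⌋ = 6, remainder 0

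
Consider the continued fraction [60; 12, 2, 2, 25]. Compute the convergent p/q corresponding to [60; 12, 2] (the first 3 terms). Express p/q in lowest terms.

a_0 = 60: 60/1
a_1 = 12: 721/12
a_2 = 2: 1502/25

1502/25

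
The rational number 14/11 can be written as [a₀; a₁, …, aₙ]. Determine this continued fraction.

14 = 1·11 + 3, so a_0 = 1
11 = 3·3 + 2, so a_1 = 3
3 = 1·2 + 1, so a_2 = 1
2 = 2·1 + 0, so a_3 = 2

[1; 3, 1, 2]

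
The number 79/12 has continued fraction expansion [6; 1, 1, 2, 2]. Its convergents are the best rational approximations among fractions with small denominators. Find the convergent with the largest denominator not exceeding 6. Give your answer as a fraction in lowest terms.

a_0 = 6: 6/1  (≤ bound)
a_1 = 1: 7/1  (≤ bound)
a_2 = 1: 13/2  (≤ bound)
a_3 = 2: 33/5  (≤ bound)
a_4 = 2: 79/12  (> 6, stop)

33/5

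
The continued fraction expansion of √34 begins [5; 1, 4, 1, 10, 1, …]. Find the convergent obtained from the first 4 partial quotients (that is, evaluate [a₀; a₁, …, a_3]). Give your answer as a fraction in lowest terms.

35/6

Starting at the tail and folding back:
Start with 1.
4 + 1/(1/1) = 4 + 1/1 = 5/1
1 + 1/(5/1) = 1 + 1/5 = 6/5
5 + 1/(6/5) = 5 + 5/6 = 35/6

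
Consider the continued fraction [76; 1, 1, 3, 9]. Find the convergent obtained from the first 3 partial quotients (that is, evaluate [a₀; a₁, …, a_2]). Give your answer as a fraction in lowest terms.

Start with 1.
1 + 1/(1/1) = 1 + 1/1 = 2/1
76 + 1/(2/1) = 76 + 1/2 = 153/2

153/2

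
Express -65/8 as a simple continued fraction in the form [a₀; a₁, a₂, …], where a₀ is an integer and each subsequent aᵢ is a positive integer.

[-9; 1, 7]

⌊-65/8⌋ = -9, remainder 7
⌊8/7⌋ = 1, remainder 1
⌊7/1⌋ = 7, remainder 0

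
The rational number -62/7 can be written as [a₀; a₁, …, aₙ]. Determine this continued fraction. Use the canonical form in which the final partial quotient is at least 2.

Run the Euclidean algorithm, recording each quotient:
-62 ÷ 7 → quotient -9, remainder 1
7 ÷ 1 → quotient 7, remainder 0

[-9; 7]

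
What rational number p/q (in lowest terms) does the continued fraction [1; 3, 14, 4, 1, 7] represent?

2255/1701

Compute successive convergents:
a_0 = 1: 1/1
a_1 = 3: 4/3
a_2 = 14: 57/43
a_3 = 4: 232/175
a_4 = 1: 289/218
a_5 = 7: 2255/1701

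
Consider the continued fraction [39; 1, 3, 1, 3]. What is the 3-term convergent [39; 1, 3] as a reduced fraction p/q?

Start with 3.
1 + 1/(3/1) = 1 + 1/3 = 4/3
39 + 1/(4/3) = 39 + 3/4 = 159/4

159/4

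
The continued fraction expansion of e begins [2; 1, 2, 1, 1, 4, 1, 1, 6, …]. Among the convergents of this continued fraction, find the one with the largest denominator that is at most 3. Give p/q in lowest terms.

8/3

a_0 = 2: 2/1  (≤ bound)
a_1 = 1: 3/1  (≤ bound)
a_2 = 2: 8/3  (≤ bound)
a_3 = 1: 11/4  (> 3, stop)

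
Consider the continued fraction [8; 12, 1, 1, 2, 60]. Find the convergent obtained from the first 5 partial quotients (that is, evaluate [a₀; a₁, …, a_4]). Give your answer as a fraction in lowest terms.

509/63

a_0 = 8: 8/1
a_1 = 12: 97/12
a_2 = 1: 105/13
a_3 = 1: 202/25
a_4 = 2: 509/63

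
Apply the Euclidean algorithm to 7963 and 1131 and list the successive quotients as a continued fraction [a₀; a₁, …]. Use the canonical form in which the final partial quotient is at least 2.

7963 ÷ 1131 → quotient 7, remainder 46
1131 ÷ 46 → quotient 24, remainder 27
46 ÷ 27 → quotient 1, remainder 19
27 ÷ 19 → quotient 1, remainder 8
19 ÷ 8 → quotient 2, remainder 3
8 ÷ 3 → quotient 2, remainder 2
3 ÷ 2 → quotient 1, remainder 1
2 ÷ 1 → quotient 2, remainder 0

[7; 24, 1, 1, 2, 2, 1, 2]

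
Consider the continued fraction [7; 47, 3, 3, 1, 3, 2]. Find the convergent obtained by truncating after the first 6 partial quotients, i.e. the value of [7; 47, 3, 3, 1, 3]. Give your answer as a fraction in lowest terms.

16275/2318

Start with 3.
1 + 1/(3/1) = 1 + 1/3 = 4/3
3 + 1/(4/3) = 3 + 3/4 = 15/4
3 + 1/(15/4) = 3 + 4/15 = 49/15
47 + 1/(49/15) = 47 + 15/49 = 2318/49
7 + 1/(2318/49) = 7 + 49/2318 = 16275/2318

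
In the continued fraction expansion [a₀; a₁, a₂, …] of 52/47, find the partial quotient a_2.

52 ÷ 47 → quotient 1, remainder 5
47 ÷ 5 → quotient 9, remainder 2
5 ÷ 2 → quotient 2, remainder 1

2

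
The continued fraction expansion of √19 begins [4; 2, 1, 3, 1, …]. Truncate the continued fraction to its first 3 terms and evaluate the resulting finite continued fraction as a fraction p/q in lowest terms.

13/3

a_0 = 4: 4/1
a_1 = 2: 9/2
a_2 = 1: 13/3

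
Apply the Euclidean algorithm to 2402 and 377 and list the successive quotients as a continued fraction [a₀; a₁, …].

2402 = 6·377 + 140, so a_0 = 6
377 = 2·140 + 97, so a_1 = 2
140 = 1·97 + 43, so a_2 = 1
97 = 2·43 + 11, so a_3 = 2
43 = 3·11 + 10, so a_4 = 3
11 = 1·10 + 1, so a_5 = 1
10 = 10·1 + 0, so a_6 = 10

[6; 2, 1, 2, 3, 1, 10]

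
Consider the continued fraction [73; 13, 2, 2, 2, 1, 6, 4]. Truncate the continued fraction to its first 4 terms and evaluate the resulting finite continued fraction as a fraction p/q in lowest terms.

Starting at the tail and folding back:
Start with 2.
2 + 1/(2/1) = 2 + 1/2 = 5/2
13 + 1/(5/2) = 13 + 2/5 = 67/5
73 + 1/(67/5) = 73 + 5/67 = 4896/67

4896/67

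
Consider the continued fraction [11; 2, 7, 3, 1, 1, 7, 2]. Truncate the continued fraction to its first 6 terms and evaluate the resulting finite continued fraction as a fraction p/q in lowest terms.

a_0 = 11: 11/1
a_1 = 2: 23/2
a_2 = 7: 172/15
a_3 = 3: 539/47
a_4 = 1: 711/62
a_5 = 1: 1250/109

1250/109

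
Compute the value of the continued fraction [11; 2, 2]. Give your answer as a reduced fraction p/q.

Collapse the nested fraction from the inside out:
Start with 2.
2 + 1/(2/1) = 2 + 1/2 = 5/2
11 + 1/(5/2) = 11 + 2/5 = 57/5

57/5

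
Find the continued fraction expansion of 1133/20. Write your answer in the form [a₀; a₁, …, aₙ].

1133 = 56·20 + 13, so a_0 = 56
20 = 1·13 + 7, so a_1 = 1
13 = 1·7 + 6, so a_2 = 1
7 = 1·6 + 1, so a_3 = 1
6 = 6·1 + 0, so a_4 = 6

[56; 1, 1, 1, 6]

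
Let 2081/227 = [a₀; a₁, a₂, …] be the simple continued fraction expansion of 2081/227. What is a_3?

37

⌊2081/227⌋ = 9, remainder 38
⌊227/38⌋ = 5, remainder 37
⌊38/37⌋ = 1, remainder 1
⌊37/1⌋ = 37, remainder 0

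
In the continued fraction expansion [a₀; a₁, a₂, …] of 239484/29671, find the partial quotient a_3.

47

Apply division with remainder until the remainder is 0:
239484 ÷ 29671 → quotient 8, remainder 2116
29671 ÷ 2116 → quotient 14, remainder 47
2116 ÷ 47 → quotient 45, remainder 1
47 ÷ 1 → quotient 47, remainder 0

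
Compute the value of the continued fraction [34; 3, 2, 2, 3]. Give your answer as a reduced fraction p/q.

a_0 = 34: 34/1
a_1 = 3: 103/3
a_2 = 2: 240/7
a_3 = 2: 583/17
a_4 = 3: 1989/58

1989/58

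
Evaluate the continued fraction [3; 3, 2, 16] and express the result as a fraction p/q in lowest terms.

Use the convergent recurrence hₖ = aₖ·hₖ₋₁ + hₖ₋₂ (and likewise for the denominators kₖ):
a_0 = 3: 3/1
a_1 = 3: 10/3
a_2 = 2: 23/7
a_3 = 16: 378/115

378/115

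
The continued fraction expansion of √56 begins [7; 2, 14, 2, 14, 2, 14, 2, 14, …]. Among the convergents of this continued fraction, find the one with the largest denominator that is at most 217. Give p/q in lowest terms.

449/60

a_0 = 7: 7/1  (≤ bound)
a_1 = 2: 15/2  (≤ bound)
a_2 = 14: 217/29  (≤ bound)
a_3 = 2: 449/60  (≤ bound)
a_4 = 14: 6503/869  (> 217, stop)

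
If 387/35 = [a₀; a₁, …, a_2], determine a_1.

Repeatedly divide and take the remainder:
⌊387/35⌋ = 11, remainder 2
⌊35/2⌋ = 17, remainder 1

17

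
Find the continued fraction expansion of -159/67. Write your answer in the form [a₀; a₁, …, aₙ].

[-3; 1, 1, 1, 2, 8]

-159 = -3·67 + 42, so a_0 = -3
67 = 1·42 + 25, so a_1 = 1
42 = 1·25 + 17, so a_2 = 1
25 = 1·17 + 8, so a_3 = 1
17 = 2·8 + 1, so a_4 = 2
8 = 8·1 + 0, so a_5 = 8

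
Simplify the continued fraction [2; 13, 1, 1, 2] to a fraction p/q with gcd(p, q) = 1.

141/68

Work from the innermost term outward:
Start with 2.
1 + 1/(2/1) = 1 + 1/2 = 3/2
1 + 1/(3/2) = 1 + 2/3 = 5/3
13 + 1/(5/3) = 13 + 3/5 = 68/5
2 + 1/(68/5) = 2 + 5/68 = 141/68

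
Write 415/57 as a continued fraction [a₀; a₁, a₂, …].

415 ÷ 57 → quotient 7, remainder 16
57 ÷ 16 → quotient 3, remainder 9
16 ÷ 9 → quotient 1, remainder 7
9 ÷ 7 → quotient 1, remainder 2
7 ÷ 2 → quotient 3, remainder 1
2 ÷ 1 → quotient 2, remainder 0

[7; 3, 1, 1, 3, 2]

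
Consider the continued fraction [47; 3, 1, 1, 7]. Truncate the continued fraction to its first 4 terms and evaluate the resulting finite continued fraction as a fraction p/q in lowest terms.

331/7

Start with 1.
1 + 1/(1/1) = 1 + 1/1 = 2/1
3 + 1/(2/1) = 3 + 1/2 = 7/2
47 + 1/(7/2) = 47 + 2/7 = 331/7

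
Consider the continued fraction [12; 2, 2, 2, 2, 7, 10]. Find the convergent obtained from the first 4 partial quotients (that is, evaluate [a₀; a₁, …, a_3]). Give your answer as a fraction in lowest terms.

Start with 2.
2 + 1/(2/1) = 2 + 1/2 = 5/2
2 + 1/(5/2) = 2 + 2/5 = 12/5
12 + 1/(12/5) = 12 + 5/12 = 149/12

149/12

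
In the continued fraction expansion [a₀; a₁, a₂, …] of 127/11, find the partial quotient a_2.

1

⌊127/11⌋ = 11, remainder 6
⌊11/6⌋ = 1, remainder 5
⌊6/5⌋ = 1, remainder 1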